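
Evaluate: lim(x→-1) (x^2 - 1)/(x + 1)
This is a standard limit.

Factor or rationalize the expression:
  lim(x→-1) (x^2 - 1)/(x + 1) = -2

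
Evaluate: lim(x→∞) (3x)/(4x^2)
This is an ∞/∞ indeterminate form.

Apply L'Hôpital's rule: differentiate numerator and denominator separately.
  f(x) = 3·x   ⇒   f'(x) = 3
  g(x) = 4·x^2   ⇒   g'(x) = 8·x
  lim(x→∞) f'(x)/g'(x) = lim(x→∞) (3)/(8·x)
  = 0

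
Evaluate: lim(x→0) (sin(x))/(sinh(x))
This is a 0/0 indeterminate form.

Apply L'Hôpital's rule: differentiate numerator and denominator separately.
  f(x) = sin(x)   ⇒   f'(x) = cos(x)
  g(x) = sinh(x)   ⇒   g'(x) = cosh(x)
  lim(x→0) f'(x)/g'(x) = lim(x→0) (cos(x))/(cosh(x))
  = 1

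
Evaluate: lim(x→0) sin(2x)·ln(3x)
This is a 0·∞ indeterminate form.

Rewrite 0·∞ as a quotient (0/0 or ∞/∞ form), then apply L'Hôpital's rule:
  lim(x→0) sin(2x)·ln(3x) = 0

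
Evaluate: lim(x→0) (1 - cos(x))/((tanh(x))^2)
This is a 0/0 indeterminate form.

Apply L'Hôpital's rule: differentiate numerator and denominator separately.
  f(x) = 1 - cos(x)   ⇒   f'(x) = sin(x)
  g(x) = tanh(x)^2   ⇒   g'(x) = (2 - 2·tanh(x)^2)·tanh(x)
  lim(x→0) f'(x)/g'(x) = lim(x→0) (sin(x))/((2 - 2·tanh(x)^2)·tanh(x))
  = 1/2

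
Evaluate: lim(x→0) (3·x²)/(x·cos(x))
This is a 0/0 indeterminate form.

Apply L'Hôpital's rule: differentiate numerator and denominator separately.
  f(x) = 3·x^2   ⇒   f'(x) = 6·x
  g(x) = x·cos(x)   ⇒   g'(x) = -x·sin(x) + cos(x)
  lim(x→0) f'(x)/g'(x) = lim(x→0) (6·x)/(-x·sin(x) + cos(x))
  = 0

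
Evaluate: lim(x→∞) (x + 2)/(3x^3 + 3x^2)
This is an ∞/∞ indeterminate form.

Apply L'Hôpital's rule: differentiate numerator and denominator separately.
  f(x) = x + 2   ⇒   f'(x) = 1
  g(x) = 3·x^3 + 3·x^2   ⇒   g'(x) = 9·x^2 + 6·x
  lim(x→∞) f'(x)/g'(x) = lim(x→∞) (1)/(9·x^2 + 6·x)
  = 0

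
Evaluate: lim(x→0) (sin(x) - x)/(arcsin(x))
This is a 0/0 indeterminate form.

Apply L'Hôpital's rule: differentiate numerator and denominator separately.
  f(x) = -x + sin(x)   ⇒   f'(x) = cos(x) - 1
  g(x) = asin(x)   ⇒   g'(x) = 1/sqrt(1 - x^2)
  lim(x→0) f'(x)/g'(x) = lim(x→0) (cos(x) - 1)/(1/sqrt(1 - x^2))
  = 0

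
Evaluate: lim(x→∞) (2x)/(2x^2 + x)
This is an ∞/∞ indeterminate form.

Apply L'Hôpital's rule: differentiate numerator and denominator separately.
  f(x) = 2·x   ⇒   f'(x) = 2
  g(x) = 2·x^2 + x   ⇒   g'(x) = 4·x + 1
  lim(x→∞) f'(x)/g'(x) = lim(x→∞) (2)/(4·x + 1)
  = 0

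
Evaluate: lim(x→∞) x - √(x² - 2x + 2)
This is an ∞-∞ indeterminate form.

Combine fractions or rationalize to convert ∞-∞ to 0/0 form:
  lim(x→∞) x - √(x² - 2x + 2) = 1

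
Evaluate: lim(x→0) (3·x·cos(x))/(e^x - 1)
This is a 0/0 indeterminate form.

Apply L'Hôpital's rule: differentiate numerator and denominator separately.
  f(x) = 3·x·cos(x)   ⇒   f'(x) = -3·x·sin(x) + 3·cos(x)
  g(x) = e^(x) - 1   ⇒   g'(x) = e^(x)
  lim(x→0) f'(x)/g'(x) = lim(x→0) (-3·x·sin(x) + 3·cos(x))/(e^(x))
  = 3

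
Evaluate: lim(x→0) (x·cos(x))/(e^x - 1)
This is a 0/0 indeterminate form.

Apply L'Hôpital's rule: differentiate numerator and denominator separately.
  f(x) = x·cos(x)   ⇒   f'(x) = -x·sin(x) + cos(x)
  g(x) = e^(x) - 1   ⇒   g'(x) = e^(x)
  lim(x→0) f'(x)/g'(x) = lim(x→0) (-x·sin(x) + cos(x))/(e^(x))
  = 1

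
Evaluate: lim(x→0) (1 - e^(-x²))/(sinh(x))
This is a 0/0 indeterminate form.

Apply L'Hôpital's rule: differentiate numerator and denominator separately.
  f(x) = 1 - e^(-x^2)   ⇒   f'(x) = 2·x·e^(-x^2)
  g(x) = sinh(x)   ⇒   g'(x) = cosh(x)
  lim(x→0) f'(x)/g'(x) = lim(x→0) (2·x·e^(-x^2))/(cosh(x))
  = 0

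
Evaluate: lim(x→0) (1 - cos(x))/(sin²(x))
This is a 0/0 indeterminate form.

Apply L'Hôpital's rule: differentiate numerator and denominator separately.
  f(x) = 1 - cos(x)   ⇒   f'(x) = sin(x)
  g(x) = sin(x)^2   ⇒   g'(x) = 2·sin(x)·cos(x)
  lim(x→0) f'(x)/g'(x) = lim(x→0) (sin(x))/(2·sin(x)·cos(x))
  = 1/2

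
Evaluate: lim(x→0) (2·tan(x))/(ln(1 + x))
This is a 0/0 indeterminate form.

Apply L'Hôpital's rule: differentiate numerator and denominator separately.
  f(x) = 2·tan(x)   ⇒   f'(x) = 2·tan(x)^2 + 2
  g(x) = ln(x + 1)   ⇒   g'(x) = 1/(x + 1)
  lim(x→0) f'(x)/g'(x) = lim(x→0) (2·tan(x)^2 + 2)/(1/(x + 1))
  = 2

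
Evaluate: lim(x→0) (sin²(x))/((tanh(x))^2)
This is a 0/0 indeterminate form.

Apply L'Hôpital's rule: differentiate numerator and denominator separately.
  f(x) = sin(x)^2   ⇒   f'(x) = 2·sin(x)·cos(x)
  g(x) = tanh(x)^2   ⇒   g'(x) = (2 - 2·tanh(x)^2)·tanh(x)
  lim(x→0) f'(x)/g'(x) = lim(x→0) (2·sin(x)·cos(x))/((2 - 2·tanh(x)^2)·tanh(x))
  = 1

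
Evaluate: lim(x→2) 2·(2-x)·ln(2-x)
This is a 0·∞ indeterminate form.

Rewrite 0·∞ as a quotient (0/0 or ∞/∞ form), then apply L'Hôpital's rule:
  lim(x→2) 2·(2-x)·ln(2-x) = 0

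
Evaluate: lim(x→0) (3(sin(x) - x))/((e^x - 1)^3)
This is a 0/0 indeterminate form.

Apply L'Hôpital's rule: differentiate numerator and denominator separately.
  f(x) = -3·x + 3·sin(x)   ⇒   f'(x) = 3·cos(x) - 3
  g(x) = (e^(x) - 1)^3   ⇒   g'(x) = 3·(e^(x) - 1)^2·e^(x)
  lim(x→0) f'(x)/g'(x) = lim(x→0) (3·cos(x) - 3)/(3·(e^(x) - 1)^2·e^(x))
  = -1/2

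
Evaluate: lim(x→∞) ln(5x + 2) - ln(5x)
This is an ∞-∞ indeterminate form.

Combine fractions or rationalize to convert ∞-∞ to 0/0 form:
  lim(x→∞) ln(5x + 2) - ln(5x) = 0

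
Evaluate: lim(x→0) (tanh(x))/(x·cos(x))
This is a 0/0 indeterminate form.

Apply L'Hôpital's rule: differentiate numerator and denominator separately.
  f(x) = tanh(x)   ⇒   f'(x) = 1 - tanh(x)^2
  g(x) = x·cos(x)   ⇒   g'(x) = -x·sin(x) + cos(x)
  lim(x→0) f'(x)/g'(x) = lim(x→0) (1 - tanh(x)^2)/(-x·sin(x) + cos(x))
  = 1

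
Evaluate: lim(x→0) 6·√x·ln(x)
This is a 0·∞ indeterminate form.

Rewrite 0·∞ as a quotient (0/0 or ∞/∞ form), then apply L'Hôpital's rule:
  lim(x→0) 6·√x·ln(x) = 0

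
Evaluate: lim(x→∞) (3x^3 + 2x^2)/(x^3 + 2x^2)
This is an ∞/∞ indeterminate form.

Apply L'Hôpital's rule: differentiate numerator and denominator separately.
  f(x) = 3·x^3 + 2·x^2   ⇒   f'(x) = 9·x^2 + 4·x
  g(x) = x^3 + 2·x^2   ⇒   g'(x) = 3·x^2 + 4·x
  lim(x→∞) f'(x)/g'(x) = lim(x→∞) (9·x^2 + 4·x)/(3·x^2 + 4·x)
  = 3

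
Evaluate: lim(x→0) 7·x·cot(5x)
This is a 0·∞ indeterminate form.

Rewrite 0·∞ as a quotient (0/0 or ∞/∞ form), then apply L'Hôpital's rule:
  lim(x→0) 7·x·cot(5x) = 7/5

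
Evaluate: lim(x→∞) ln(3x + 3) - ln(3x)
This is an ∞-∞ indeterminate form.

Combine fractions or rationalize to convert ∞-∞ to 0/0 form:
  lim(x→∞) ln(3x + 3) - ln(3x) = 0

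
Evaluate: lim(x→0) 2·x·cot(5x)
This is a 0·∞ indeterminate form.

Rewrite 0·∞ as a quotient (0/0 or ∞/∞ form), then apply L'Hôpital's rule:
  lim(x→0) 2·x·cot(5x) = 2/5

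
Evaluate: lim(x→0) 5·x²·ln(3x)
This is a 0·∞ indeterminate form.

Rewrite 0·∞ as a quotient (0/0 or ∞/∞ form), then apply L'Hôpital's rule:
  lim(x→0) 5·x²·ln(3x) = 0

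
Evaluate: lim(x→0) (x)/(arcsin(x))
This is a 0/0 indeterminate form.

Apply L'Hôpital's rule: differentiate numerator and denominator separately.
  f(x) = x   ⇒   f'(x) = 1
  g(x) = asin(x)   ⇒   g'(x) = 1/sqrt(1 - x^2)
  lim(x→0) f'(x)/g'(x) = lim(x→0) (1)/(1/sqrt(1 - x^2))
  = 1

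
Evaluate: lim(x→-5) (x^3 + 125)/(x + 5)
This is a standard limit.

Factor or rationalize the expression:
  lim(x→-5) (x^3 + 125)/(x + 5) = 75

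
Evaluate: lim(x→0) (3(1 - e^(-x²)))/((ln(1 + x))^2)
This is a 0/0 indeterminate form.

Apply L'Hôpital's rule: differentiate numerator and denominator separately.
  f(x) = 3 - 3·e^(-x^2)   ⇒   f'(x) = 6·x·e^(-x^2)
  g(x) = ln(x + 1)^2   ⇒   g'(x) = 2·ln(x + 1)/(x + 1)
  lim(x→0) f'(x)/g'(x) = lim(x→0) (6·x·e^(-x^2))/(2·ln(x + 1)/(x + 1))
  = 3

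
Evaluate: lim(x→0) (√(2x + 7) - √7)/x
This is a standard limit.

Factor or rationalize the expression:
  lim(x→0) (√(2x + 7) - √7)/x = sqrt(7)/7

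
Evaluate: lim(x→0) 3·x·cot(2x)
This is a 0·∞ indeterminate form.

Rewrite 0·∞ as a quotient (0/0 or ∞/∞ form), then apply L'Hôpital's rule:
  lim(x→0) 3·x·cot(2x) = 3/2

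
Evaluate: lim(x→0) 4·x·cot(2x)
This is a 0·∞ indeterminate form.

Rewrite 0·∞ as a quotient (0/0 or ∞/∞ form), then apply L'Hôpital's rule:
  lim(x→0) 4·x·cot(2x) = 2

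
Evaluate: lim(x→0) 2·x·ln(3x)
This is a 0·∞ indeterminate form.

Rewrite 0·∞ as a quotient (0/0 or ∞/∞ form), then apply L'Hôpital's rule:
  lim(x→0) 2·x·ln(3x) = 0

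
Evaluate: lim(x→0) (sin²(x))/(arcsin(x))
This is a 0/0 indeterminate form.

Apply L'Hôpital's rule: differentiate numerator and denominator separately.
  f(x) = sin(x)^2   ⇒   f'(x) = 2·sin(x)·cos(x)
  g(x) = asin(x)   ⇒   g'(x) = 1/sqrt(1 - x^2)
  lim(x→0) f'(x)/g'(x) = lim(x→0) (2·sin(x)·cos(x))/(1/sqrt(1 - x^2))
  = 0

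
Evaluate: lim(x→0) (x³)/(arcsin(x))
This is a 0/0 indeterminate form.

Apply L'Hôpital's rule: differentiate numerator and denominator separately.
  f(x) = x^3   ⇒   f'(x) = 3·x^2
  g(x) = asin(x)   ⇒   g'(x) = 1/sqrt(1 - x^2)
  lim(x→0) f'(x)/g'(x) = lim(x→0) (3·x^2)/(1/sqrt(1 - x^2))
  = 0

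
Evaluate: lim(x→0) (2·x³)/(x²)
This is a 0/0 indeterminate form.

Apply L'Hôpital's rule: differentiate numerator and denominator separately.
  f(x) = 2·x^3   ⇒   f'(x) = 6·x^2
  g(x) = x^2   ⇒   g'(x) = 2·x
  lim(x→0) f'(x)/g'(x) = lim(x→0) (6·x^2)/(2·x)
  = 0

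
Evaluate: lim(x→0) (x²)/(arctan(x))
This is a 0/0 indeterminate form.

Apply L'Hôpital's rule: differentiate numerator and denominator separately.
  f(x) = x^2   ⇒   f'(x) = 2·x
  g(x) = atan(x)   ⇒   g'(x) = 1/(x^2 + 1)
  lim(x→0) f'(x)/g'(x) = lim(x→0) (2·x)/(1/(x^2 + 1))
  = 0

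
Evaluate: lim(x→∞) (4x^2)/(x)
This is an ∞/∞ indeterminate form.

Apply L'Hôpital's rule: differentiate numerator and denominator separately.
  f(x) = 4·x^2   ⇒   f'(x) = 8·x
  g(x) = x   ⇒   g'(x) = 1
  lim(x→∞) f'(x)/g'(x) = lim(x→∞) (8·x)/(1)
  = ∞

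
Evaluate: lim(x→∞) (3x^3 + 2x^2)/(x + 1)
This is an ∞/∞ indeterminate form.

Apply L'Hôpital's rule: differentiate numerator and denominator separately.
  f(x) = 3·x^3 + 2·x^2   ⇒   f'(x) = 9·x^2 + 4·x
  g(x) = x + 1   ⇒   g'(x) = 1
  lim(x→∞) f'(x)/g'(x) = lim(x→∞) (9·x^2 + 4·x)/(1)
  = ∞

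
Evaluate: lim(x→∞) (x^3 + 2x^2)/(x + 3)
This is an ∞/∞ indeterminate form.

Apply L'Hôpital's rule: differentiate numerator and denominator separately.
  f(x) = x^3 + 2·x^2   ⇒   f'(x) = 3·x^2 + 4·x
  g(x) = x + 3   ⇒   g'(x) = 1
  lim(x→∞) f'(x)/g'(x) = lim(x→∞) (3·x^2 + 4·x)/(1)
  = ∞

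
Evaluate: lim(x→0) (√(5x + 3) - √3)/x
This is a standard limit.

Factor or rationalize the expression:
  lim(x→0) (√(5x + 3) - √3)/x = 5·sqrt(3)/6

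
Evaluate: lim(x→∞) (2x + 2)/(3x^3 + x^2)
This is an ∞/∞ indeterminate form.

Apply L'Hôpital's rule: differentiate numerator and denominator separately.
  f(x) = 2·x + 2   ⇒   f'(x) = 2
  g(x) = 3·x^3 + x^2   ⇒   g'(x) = 9·x^2 + 2·x
  lim(x→∞) f'(x)/g'(x) = lim(x→∞) (2)/(9·x^2 + 2·x)
  = 0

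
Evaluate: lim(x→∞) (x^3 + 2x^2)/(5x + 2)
This is an ∞/∞ indeterminate form.

Apply L'Hôpital's rule: differentiate numerator and denominator separately.
  f(x) = x^3 + 2·x^2   ⇒   f'(x) = 3·x^2 + 4·x
  g(x) = 5·x + 2   ⇒   g'(x) = 5
  lim(x→∞) f'(x)/g'(x) = lim(x→∞) (3·x^2 + 4·x)/(5)
  = ∞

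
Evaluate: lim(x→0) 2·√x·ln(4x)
This is a 0·∞ indeterminate form.

Rewrite 0·∞ as a quotient (0/0 or ∞/∞ form), then apply L'Hôpital's rule:
  lim(x→0) 2·√x·ln(4x) = 0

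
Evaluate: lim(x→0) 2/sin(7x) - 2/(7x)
This is an ∞-∞ indeterminate form.

Combine fractions or rationalize to convert ∞-∞ to 0/0 form:
  lim(x→0) 2/sin(7x) - 2/(7x) = 0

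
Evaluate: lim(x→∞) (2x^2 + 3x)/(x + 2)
This is an ∞/∞ indeterminate form.

Apply L'Hôpital's rule: differentiate numerator and denominator separately.
  f(x) = 2·x^2 + 3·x   ⇒   f'(x) = 4·x + 3
  g(x) = x + 2   ⇒   g'(x) = 1
  lim(x→∞) f'(x)/g'(x) = lim(x→∞) (4·x + 3)/(1)
  = ∞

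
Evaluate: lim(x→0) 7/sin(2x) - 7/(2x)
This is an ∞-∞ indeterminate form.

Combine fractions or rationalize to convert ∞-∞ to 0/0 form:
  lim(x→0) 7/sin(2x) - 7/(2x) = 0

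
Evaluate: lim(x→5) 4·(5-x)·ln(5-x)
This is a 0·∞ indeterminate form.

Rewrite 0·∞ as a quotient (0/0 or ∞/∞ form), then apply L'Hôpital's rule:
  lim(x→5) 4·(5-x)·ln(5-x) = 0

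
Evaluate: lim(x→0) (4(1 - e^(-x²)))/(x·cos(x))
This is a 0/0 indeterminate form.

Apply L'Hôpital's rule: differentiate numerator and denominator separately.
  f(x) = 4 - 4·e^(-x^2)   ⇒   f'(x) = 8·x·e^(-x^2)
  g(x) = x·cos(x)   ⇒   g'(x) = -x·sin(x) + cos(x)
  lim(x→0) f'(x)/g'(x) = lim(x→0) (8·x·e^(-x^2))/(-x·sin(x) + cos(x))
  = 0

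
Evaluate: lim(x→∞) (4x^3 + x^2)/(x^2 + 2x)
This is an ∞/∞ indeterminate form.

Apply L'Hôpital's rule: differentiate numerator and denominator separately.
  f(x) = 4·x^3 + x^2   ⇒   f'(x) = 12·x^2 + 2·x
  g(x) = x^2 + 2·x   ⇒   g'(x) = 2·x + 2
  lim(x→∞) f'(x)/g'(x) = lim(x→∞) (12·x^2 + 2·x)/(2·x + 2)
  = ∞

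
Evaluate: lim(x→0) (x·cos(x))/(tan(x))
This is a 0/0 indeterminate form.

Apply L'Hôpital's rule: differentiate numerator and denominator separately.
  f(x) = x·cos(x)   ⇒   f'(x) = -x·sin(x) + cos(x)
  g(x) = tan(x)   ⇒   g'(x) = tan(x)^2 + 1
  lim(x→0) f'(x)/g'(x) = lim(x→0) (-x·sin(x) + cos(x))/(tan(x)^2 + 1)
  = 1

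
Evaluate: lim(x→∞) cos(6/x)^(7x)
This is an exponential indeterminate form.

For exponential indeterminate forms, take the natural log:
  Let L = lim(x→∞) cos(6/x)^(7x)
  Then ln(L) = lim(x→∞) [exponent × ln(base)]
  Evaluate using L'Hôpital or standard limits, then exponentiate.
  L = 1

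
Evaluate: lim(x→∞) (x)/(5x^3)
This is an ∞/∞ indeterminate form.

Apply L'Hôpital's rule: differentiate numerator and denominator separately.
  f(x) = x   ⇒   f'(x) = 1
  g(x) = 5·x^3   ⇒   g'(x) = 15·x^2
  lim(x→∞) f'(x)/g'(x) = lim(x→∞) (1)/(15·x^2)
  = 0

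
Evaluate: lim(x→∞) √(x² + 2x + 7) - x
This is an ∞-∞ indeterminate form.

Combine fractions or rationalize to convert ∞-∞ to 0/0 form:
  lim(x→∞) √(x² + 2x + 7) - x = 1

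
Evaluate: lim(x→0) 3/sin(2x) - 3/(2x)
This is an ∞-∞ indeterminate form.

Combine fractions or rationalize to convert ∞-∞ to 0/0 form:
  lim(x→0) 3/sin(2x) - 3/(2x) = 0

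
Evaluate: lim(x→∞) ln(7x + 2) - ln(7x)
This is an ∞-∞ indeterminate form.

Combine fractions or rationalize to convert ∞-∞ to 0/0 form:
  lim(x→∞) ln(7x + 2) - ln(7x) = 0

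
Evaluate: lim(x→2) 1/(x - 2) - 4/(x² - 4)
This is an ∞-∞ indeterminate form.

Combine fractions or rationalize to convert ∞-∞ to 0/0 form:
  lim(x→2) 1/(x - 2) - 4/(x² - 4) = 1/4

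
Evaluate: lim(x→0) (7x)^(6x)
This is an exponential indeterminate form.

For exponential indeterminate forms, take the natural log:
  Let L = lim(x→0) (7x)^(6x)
  Then ln(L) = lim(x→0) [exponent × ln(base)]
  Evaluate using L'Hôpital or standard limits, then exponentiate.
  L = 1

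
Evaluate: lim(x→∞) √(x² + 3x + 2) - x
This is an ∞-∞ indeterminate form.

Combine fractions or rationalize to convert ∞-∞ to 0/0 form:
  lim(x→∞) √(x² + 3x + 2) - x = 3/2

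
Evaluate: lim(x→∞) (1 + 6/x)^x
This is an exponential indeterminate form.

For exponential indeterminate forms, take the natural log:
  Let L = lim(x→∞) (1 + 6/x)^x
  Then ln(L) = lim(x→∞) [exponent × ln(base)]
  Evaluate using L'Hôpital or standard limits, then exponentiate.
  L = e^(6)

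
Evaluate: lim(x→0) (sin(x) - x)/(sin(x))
This is a 0/0 indeterminate form.

Apply L'Hôpital's rule: differentiate numerator and denominator separately.
  f(x) = -x + sin(x)   ⇒   f'(x) = cos(x) - 1
  g(x) = sin(x)   ⇒   g'(x) = cos(x)
  lim(x→0) f'(x)/g'(x) = lim(x→0) (cos(x) - 1)/(cos(x))
  = 0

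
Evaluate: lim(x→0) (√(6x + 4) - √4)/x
This is a standard limit.

Factor or rationalize the expression:
  lim(x→0) (√(6x + 4) - √4)/x = 3/2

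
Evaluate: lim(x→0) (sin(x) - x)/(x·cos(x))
This is a 0/0 indeterminate form.

Apply L'Hôpital's rule: differentiate numerator and denominator separately.
  f(x) = -x + sin(x)   ⇒   f'(x) = cos(x) - 1
  g(x) = x·cos(x)   ⇒   g'(x) = -x·sin(x) + cos(x)
  lim(x→0) f'(x)/g'(x) = lim(x→0) (cos(x) - 1)/(-x·sin(x) + cos(x))
  = 0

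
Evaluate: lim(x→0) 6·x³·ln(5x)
This is a 0·∞ indeterminate form.

Rewrite 0·∞ as a quotient (0/0 or ∞/∞ form), then apply L'Hôpital's rule:
  lim(x→0) 6·x³·ln(5x) = 0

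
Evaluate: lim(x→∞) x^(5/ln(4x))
This is an exponential indeterminate form.

For exponential indeterminate forms, take the natural log:
  Let L = lim(x→∞) x^(5/ln(4x))
  Then ln(L) = lim(x→∞) [exponent × ln(base)]
  Evaluate using L'Hôpital or standard limits, then exponentiate.
  L = e^(5)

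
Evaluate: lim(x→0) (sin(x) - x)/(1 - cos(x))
This is a 0/0 indeterminate form.

Apply L'Hôpital's rule: differentiate numerator and denominator separately.
  f(x) = -x + sin(x)   ⇒   f'(x) = cos(x) - 1
  g(x) = 1 - cos(x)   ⇒   g'(x) = sin(x)
  lim(x→0) f'(x)/g'(x) = lim(x→0) (cos(x) - 1)/(sin(x))
  = 0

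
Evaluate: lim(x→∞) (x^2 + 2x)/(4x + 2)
This is an ∞/∞ indeterminate form.

Apply L'Hôpital's rule: differentiate numerator and denominator separately.
  f(x) = x^2 + 2·x   ⇒   f'(x) = 2·x + 2
  g(x) = 4·x + 2   ⇒   g'(x) = 4
  lim(x→∞) f'(x)/g'(x) = lim(x→∞) (2·x + 2)/(4)
  = ∞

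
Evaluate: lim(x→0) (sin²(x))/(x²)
This is a 0/0 indeterminate form.

Apply L'Hôpital's rule: differentiate numerator and denominator separately.
  f(x) = sin(x)^2   ⇒   f'(x) = 2·sin(x)·cos(x)
  g(x) = x^2   ⇒   g'(x) = 2·x
  lim(x→0) f'(x)/g'(x) = lim(x→0) (2·sin(x)·cos(x))/(2·x)
  = 1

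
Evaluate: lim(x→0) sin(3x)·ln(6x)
This is a 0·∞ indeterminate form.

Rewrite 0·∞ as a quotient (0/0 or ∞/∞ form), then apply L'Hôpital's rule:
  lim(x→0) sin(3x)·ln(6x) = 0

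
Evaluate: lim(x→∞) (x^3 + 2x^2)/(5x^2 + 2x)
This is an ∞/∞ indeterminate form.

Apply L'Hôpital's rule: differentiate numerator and denominator separately.
  f(x) = x^3 + 2·x^2   ⇒   f'(x) = 3·x^2 + 4·x
  g(x) = 5·x^2 + 2·x   ⇒   g'(x) = 10·x + 2
  lim(x→∞) f'(x)/g'(x) = lim(x→∞) (3·x^2 + 4·x)/(10·x + 2)
  = ∞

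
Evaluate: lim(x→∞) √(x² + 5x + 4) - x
This is an ∞-∞ indeterminate form.

Combine fractions or rationalize to convert ∞-∞ to 0/0 form:
  lim(x→∞) √(x² + 5x + 4) - x = 5/2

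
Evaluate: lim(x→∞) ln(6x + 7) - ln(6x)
This is an ∞-∞ indeterminate form.

Combine fractions or rationalize to convert ∞-∞ to 0/0 form:
  lim(x→∞) ln(6x + 7) - ln(6x) = 0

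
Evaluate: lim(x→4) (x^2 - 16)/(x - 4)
This is a standard limit.

Factor or rationalize the expression:
  lim(x→4) (x^2 - 16)/(x - 4) = 8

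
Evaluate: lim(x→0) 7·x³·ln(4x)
This is a 0·∞ indeterminate form.

Rewrite 0·∞ as a quotient (0/0 or ∞/∞ form), then apply L'Hôpital's rule:
  lim(x→0) 7·x³·ln(4x) = 0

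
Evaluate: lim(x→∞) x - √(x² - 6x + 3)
This is an ∞-∞ indeterminate form.

Combine fractions or rationalize to convert ∞-∞ to 0/0 form:
  lim(x→∞) x - √(x² - 6x + 3) = 3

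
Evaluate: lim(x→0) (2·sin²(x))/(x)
This is a 0/0 indeterminate form.

Apply L'Hôpital's rule: differentiate numerator and denominator separately.
  f(x) = 2·sin(x)^2   ⇒   f'(x) = 4·sin(x)·cos(x)
  g(x) = x   ⇒   g'(x) = 1
  lim(x→0) f'(x)/g'(x) = lim(x→0) (4·sin(x)·cos(x))/(1)
  = 0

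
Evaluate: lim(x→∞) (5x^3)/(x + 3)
This is an ∞/∞ indeterminate form.

Apply L'Hôpital's rule: differentiate numerator and denominator separately.
  f(x) = 5·x^3   ⇒   f'(x) = 15·x^2
  g(x) = x + 3   ⇒   g'(x) = 1
  lim(x→∞) f'(x)/g'(x) = lim(x→∞) (15·x^2)/(1)
  = ∞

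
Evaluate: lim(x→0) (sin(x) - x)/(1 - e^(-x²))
This is a 0/0 indeterminate form.

Apply L'Hôpital's rule: differentiate numerator and denominator separately.
  f(x) = -x + sin(x)   ⇒   f'(x) = cos(x) - 1
  g(x) = 1 - e^(-x^2)   ⇒   g'(x) = 2·x·e^(-x^2)
  lim(x→0) f'(x)/g'(x) = lim(x→0) (cos(x) - 1)/(2·x·e^(-x^2))
  = 0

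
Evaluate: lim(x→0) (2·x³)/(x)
This is a 0/0 indeterminate form.

Apply L'Hôpital's rule: differentiate numerator and denominator separately.
  f(x) = 2·x^3   ⇒   f'(x) = 6·x^2
  g(x) = x   ⇒   g'(x) = 1
  lim(x→0) f'(x)/g'(x) = lim(x→0) (6·x^2)/(1)
  = 0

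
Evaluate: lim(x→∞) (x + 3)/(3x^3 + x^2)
This is an ∞/∞ indeterminate form.

Apply L'Hôpital's rule: differentiate numerator and denominator separately.
  f(x) = x + 3   ⇒   f'(x) = 1
  g(x) = 3·x^3 + x^2   ⇒   g'(x) = 9·x^2 + 2·x
  lim(x→∞) f'(x)/g'(x) = lim(x→∞) (1)/(9·x^2 + 2·x)
  = 0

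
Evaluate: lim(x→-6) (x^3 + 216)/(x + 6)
This is a standard limit.

Factor or rationalize the expression:
  lim(x→-6) (x^3 + 216)/(x + 6) = 108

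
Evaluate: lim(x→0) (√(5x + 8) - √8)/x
This is a standard limit.

Factor or rationalize the expression:
  lim(x→0) (√(5x + 8) - √8)/x = 5·sqrt(2)/8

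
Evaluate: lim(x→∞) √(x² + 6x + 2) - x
This is an ∞-∞ indeterminate form.

Combine fractions or rationalize to convert ∞-∞ to 0/0 form:
  lim(x→∞) √(x² + 6x + 2) - x = 3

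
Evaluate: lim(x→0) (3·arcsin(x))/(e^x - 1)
This is a 0/0 indeterminate form.

Apply L'Hôpital's rule: differentiate numerator and denominator separately.
  f(x) = 3·asin(x)   ⇒   f'(x) = 3/sqrt(1 - x^2)
  g(x) = e^(x) - 1   ⇒   g'(x) = e^(x)
  lim(x→0) f'(x)/g'(x) = lim(x→0) (3/sqrt(1 - x^2))/(e^(x))
  = 3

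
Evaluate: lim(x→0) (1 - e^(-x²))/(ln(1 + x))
This is a 0/0 indeterminate form.

Apply L'Hôpital's rule: differentiate numerator and denominator separately.
  f(x) = 1 - e^(-x^2)   ⇒   f'(x) = 2·x·e^(-x^2)
  g(x) = ln(x + 1)   ⇒   g'(x) = 1/(x + 1)
  lim(x→0) f'(x)/g'(x) = lim(x→0) (2·x·e^(-x^2))/(1/(x + 1))
  = 0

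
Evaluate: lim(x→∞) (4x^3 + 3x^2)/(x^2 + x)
This is an ∞/∞ indeterminate form.

Apply L'Hôpital's rule: differentiate numerator and denominator separately.
  f(x) = 4·x^3 + 3·x^2   ⇒   f'(x) = 12·x^2 + 6·x
  g(x) = x^2 + x   ⇒   g'(x) = 2·x + 1
  lim(x→∞) f'(x)/g'(x) = lim(x→∞) (12·x^2 + 6·x)/(2·x + 1)
  = ∞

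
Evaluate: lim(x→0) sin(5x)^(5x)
This is an exponential indeterminate form.

For exponential indeterminate forms, take the natural log:
  Let L = lim(x→0) sin(5x)^(5x)
  Then ln(L) = lim(x→0) [exponent × ln(base)]
  Evaluate using L'Hôpital or standard limits, then exponentiate.
  L = 1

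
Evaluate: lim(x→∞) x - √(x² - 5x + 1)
This is an ∞-∞ indeterminate form.

Combine fractions or rationalize to convert ∞-∞ to 0/0 form:
  lim(x→∞) x - √(x² - 5x + 1) = 5/2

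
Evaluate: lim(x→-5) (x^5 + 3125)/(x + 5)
This is a standard limit.

Factor or rationalize the expression:
  lim(x→-5) (x^5 + 3125)/(x + 5) = 3125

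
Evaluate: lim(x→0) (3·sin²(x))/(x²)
This is a 0/0 indeterminate form.

Apply L'Hôpital's rule: differentiate numerator and denominator separately.
  f(x) = 3·sin(x)^2   ⇒   f'(x) = 6·sin(x)·cos(x)
  g(x) = x^2   ⇒   g'(x) = 2·x
  lim(x→0) f'(x)/g'(x) = lim(x→0) (6·sin(x)·cos(x))/(2·x)
  = 3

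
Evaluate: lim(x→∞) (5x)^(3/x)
This is an exponential indeterminate form.

For exponential indeterminate forms, take the natural log:
  Let L = lim(x→∞) (5x)^(3/x)
  Then ln(L) = lim(x→∞) [exponent × ln(base)]
  Evaluate using L'Hôpital or standard limits, then exponentiate.
  L = 1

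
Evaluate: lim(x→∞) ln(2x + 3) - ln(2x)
This is an ∞-∞ indeterminate form.

Combine fractions or rationalize to convert ∞-∞ to 0/0 form:
  lim(x→∞) ln(2x + 3) - ln(2x) = 0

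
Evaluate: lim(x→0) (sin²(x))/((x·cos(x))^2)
This is a 0/0 indeterminate form.

Apply L'Hôpital's rule: differentiate numerator and denominator separately.
  f(x) = sin(x)^2   ⇒   f'(x) = 2·sin(x)·cos(x)
  g(x) = x^2·cos(x)^2   ⇒   g'(x) = -2·x^2·sin(x)·cos(x) + 2·x·cos(x)^2
  lim(x→0) f'(x)/g'(x) = lim(x→0) (2·sin(x)·cos(x))/(-2·x^2·sin(x)·cos(x) + 2·x·cos(x)^2)
  = 1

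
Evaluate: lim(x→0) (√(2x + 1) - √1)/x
This is a standard limit.

Factor or rationalize the expression:
  lim(x→0) (√(2x + 1) - √1)/x = 1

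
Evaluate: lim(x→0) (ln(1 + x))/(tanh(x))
This is a 0/0 indeterminate form.

Apply L'Hôpital's rule: differentiate numerator and denominator separately.
  f(x) = ln(x + 1)   ⇒   f'(x) = 1/(x + 1)
  g(x) = tanh(x)   ⇒   g'(x) = 1 - tanh(x)^2
  lim(x→0) f'(x)/g'(x) = lim(x→0) (1/(x + 1))/(1 - tanh(x)^2)
  = 1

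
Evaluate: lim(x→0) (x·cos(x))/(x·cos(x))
This is a 0/0 indeterminate form.

Apply L'Hôpital's rule: differentiate numerator and denominator separately.
  f(x) = x·cos(x)   ⇒   f'(x) = -x·sin(x) + cos(x)
  g(x) = x·cos(x)   ⇒   g'(x) = -x·sin(x) + cos(x)
  lim(x→0) f'(x)/g'(x) = lim(x→0) (-x·sin(x) + cos(x))/(-x·sin(x) + cos(x))
  = 1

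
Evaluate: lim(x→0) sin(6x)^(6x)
This is an exponential indeterminate form.

For exponential indeterminate forms, take the natural log:
  Let L = lim(x→0) sin(6x)^(6x)
  Then ln(L) = lim(x→0) [exponent × ln(base)]
  Evaluate using L'Hôpital or standard limits, then exponentiate.
  L = 1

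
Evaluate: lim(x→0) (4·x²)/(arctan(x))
This is a 0/0 indeterminate form.

Apply L'Hôpital's rule: differentiate numerator and denominator separately.
  f(x) = 4·x^2   ⇒   f'(x) = 8·x
  g(x) = atan(x)   ⇒   g'(x) = 1/(x^2 + 1)
  lim(x→0) f'(x)/g'(x) = lim(x→0) (8·x)/(1/(x^2 + 1))
  = 0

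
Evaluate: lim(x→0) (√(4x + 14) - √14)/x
This is a standard limit.

Factor or rationalize the expression:
  lim(x→0) (√(4x + 14) - √14)/x = sqrt(14)/7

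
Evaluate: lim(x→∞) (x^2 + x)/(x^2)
This is an ∞/∞ indeterminate form.

Apply L'Hôpital's rule: differentiate numerator and denominator separately.
  f(x) = x^2 + x   ⇒   f'(x) = 2·x + 1
  g(x) = x^2   ⇒   g'(x) = 2·x
  lim(x→∞) f'(x)/g'(x) = lim(x→∞) (2·x + 1)/(2·x)
  = 1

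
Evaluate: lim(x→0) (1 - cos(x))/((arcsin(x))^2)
This is a 0/0 indeterminate form.

Apply L'Hôpital's rule: differentiate numerator and denominator separately.
  f(x) = 1 - cos(x)   ⇒   f'(x) = sin(x)
  g(x) = asin(x)^2   ⇒   g'(x) = 2·asin(x)/sqrt(1 - x^2)
  lim(x→0) f'(x)/g'(x) = lim(x→0) (sin(x))/(2·asin(x)/sqrt(1 - x^2))
  = 1/2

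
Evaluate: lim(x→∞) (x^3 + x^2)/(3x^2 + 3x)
This is an ∞/∞ indeterminate form.

Apply L'Hôpital's rule: differentiate numerator and denominator separately.
  f(x) = x^3 + x^2   ⇒   f'(x) = 3·x^2 + 2·x
  g(x) = 3·x^2 + 3·x   ⇒   g'(x) = 6·x + 3
  lim(x→∞) f'(x)/g'(x) = lim(x→∞) (3·x^2 + 2·x)/(6·x + 3)
  = ∞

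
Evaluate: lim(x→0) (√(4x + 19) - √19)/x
This is a standard limit.

Factor or rationalize the expression:
  lim(x→0) (√(4x + 19) - √19)/x = 2·sqrt(19)/19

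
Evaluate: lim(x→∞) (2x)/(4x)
This is an ∞/∞ indeterminate form.

Apply L'Hôpital's rule: differentiate numerator and denominator separately.
  f(x) = 2·x   ⇒   f'(x) = 2
  g(x) = 4·x   ⇒   g'(x) = 4
  lim(x→∞) f'(x)/g'(x) = lim(x→∞) (2)/(4)
  = 1/2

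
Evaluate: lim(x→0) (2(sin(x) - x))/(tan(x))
This is a 0/0 indeterminate form.

Apply L'Hôpital's rule: differentiate numerator and denominator separately.
  f(x) = -2·x + 2·sin(x)   ⇒   f'(x) = 2·cos(x) - 2
  g(x) = tan(x)   ⇒   g'(x) = tan(x)^2 + 1
  lim(x→0) f'(x)/g'(x) = lim(x→0) (2·cos(x) - 2)/(tan(x)^2 + 1)
  = 0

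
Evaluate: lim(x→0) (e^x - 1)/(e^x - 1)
This is a 0/0 indeterminate form.

Apply L'Hôpital's rule: differentiate numerator and denominator separately.
  f(x) = e^(x) - 1   ⇒   f'(x) = e^(x)
  g(x) = e^(x) - 1   ⇒   g'(x) = e^(x)
  lim(x→0) f'(x)/g'(x) = lim(x→0) (e^(x))/(e^(x))
  = 1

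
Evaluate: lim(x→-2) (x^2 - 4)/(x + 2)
This is a standard limit.

Factor or rationalize the expression:
  lim(x→-2) (x^2 - 4)/(x + 2) = -4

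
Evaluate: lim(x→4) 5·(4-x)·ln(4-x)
This is a 0·∞ indeterminate form.

Rewrite 0·∞ as a quotient (0/0 or ∞/∞ form), then apply L'Hôpital's rule:
  lim(x→4) 5·(4-x)·ln(4-x) = 0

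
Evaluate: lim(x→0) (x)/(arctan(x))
This is a 0/0 indeterminate form.

Apply L'Hôpital's rule: differentiate numerator and denominator separately.
  f(x) = x   ⇒   f'(x) = 1
  g(x) = atan(x)   ⇒   g'(x) = 1/(x^2 + 1)
  lim(x→0) f'(x)/g'(x) = lim(x→0) (1)/(1/(x^2 + 1))
  = 1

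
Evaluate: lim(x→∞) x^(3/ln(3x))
This is an exponential indeterminate form.

For exponential indeterminate forms, take the natural log:
  Let L = lim(x→∞) x^(3/ln(3x))
  Then ln(L) = lim(x→∞) [exponent × ln(base)]
  Evaluate using L'Hôpital or standard limits, then exponentiate.
  L = e^(3)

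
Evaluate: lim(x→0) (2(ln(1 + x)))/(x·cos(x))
This is a 0/0 indeterminate form.

Apply L'Hôpital's rule: differentiate numerator and denominator separately.
  f(x) = 2·ln(x + 1)   ⇒   f'(x) = 2/(x + 1)
  g(x) = x·cos(x)   ⇒   g'(x) = -x·sin(x) + cos(x)
  lim(x→0) f'(x)/g'(x) = lim(x→0) (2/(x + 1))/(-x·sin(x) + cos(x))
  = 2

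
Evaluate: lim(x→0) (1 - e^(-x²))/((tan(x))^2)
This is a 0/0 indeterminate form.

Apply L'Hôpital's rule: differentiate numerator and denominator separately.
  f(x) = 1 - e^(-x^2)   ⇒   f'(x) = 2·x·e^(-x^2)
  g(x) = tan(x)^2   ⇒   g'(x) = (2·tan(x)^2 + 2)·tan(x)
  lim(x→0) f'(x)/g'(x) = lim(x→0) (2·x·e^(-x^2))/((2·tan(x)^2 + 2)·tan(x))
  = 1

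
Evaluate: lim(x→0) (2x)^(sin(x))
This is an exponential indeterminate form.

For exponential indeterminate forms, take the natural log:
  Let L = lim(x→0) (2x)^(sin(x))
  Then ln(L) = lim(x→0) [exponent × ln(base)]
  Evaluate using L'Hôpital or standard limits, then exponentiate.
  L = 1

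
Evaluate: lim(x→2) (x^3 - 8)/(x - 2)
This is a standard limit.

Factor or rationalize the expression:
  lim(x→2) (x^3 - 8)/(x - 2) = 12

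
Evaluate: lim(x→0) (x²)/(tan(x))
This is a 0/0 indeterminate form.

Apply L'Hôpital's rule: differentiate numerator and denominator separately.
  f(x) = x^2   ⇒   f'(x) = 2·x
  g(x) = tan(x)   ⇒   g'(x) = tan(x)^2 + 1
  lim(x→0) f'(x)/g'(x) = lim(x→0) (2·x)/(tan(x)^2 + 1)
  = 0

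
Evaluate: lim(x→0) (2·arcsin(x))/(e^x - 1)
This is a 0/0 indeterminate form.

Apply L'Hôpital's rule: differentiate numerator and denominator separately.
  f(x) = 2·asin(x)   ⇒   f'(x) = 2/sqrt(1 - x^2)
  g(x) = e^(x) - 1   ⇒   g'(x) = e^(x)
  lim(x→0) f'(x)/g'(x) = lim(x→0) (2/sqrt(1 - x^2))/(e^(x))
  = 2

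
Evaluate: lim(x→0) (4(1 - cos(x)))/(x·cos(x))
This is a 0/0 indeterminate form.

Apply L'Hôpital's rule: differentiate numerator and denominator separately.
  f(x) = 4 - 4·cos(x)   ⇒   f'(x) = 4·sin(x)
  g(x) = x·cos(x)   ⇒   g'(x) = -x·sin(x) + cos(x)
  lim(x→0) f'(x)/g'(x) = lim(x→0) (4·sin(x))/(-x·sin(x) + cos(x))
  = 0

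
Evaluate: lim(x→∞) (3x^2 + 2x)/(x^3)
This is an ∞/∞ indeterminate form.

Apply L'Hôpital's rule: differentiate numerator and denominator separately.
  f(x) = 3·x^2 + 2·x   ⇒   f'(x) = 6·x + 2
  g(x) = x^3   ⇒   g'(x) = 3·x^2
  lim(x→∞) f'(x)/g'(x) = lim(x→∞) (6·x + 2)/(3·x^2)
  = 0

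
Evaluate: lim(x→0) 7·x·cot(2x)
This is a 0·∞ indeterminate form.

Rewrite 0·∞ as a quotient (0/0 or ∞/∞ form), then apply L'Hôpital's rule:
  lim(x→0) 7·x·cot(2x) = 7/2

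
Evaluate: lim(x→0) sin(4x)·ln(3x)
This is a 0·∞ indeterminate form.

Rewrite 0·∞ as a quotient (0/0 or ∞/∞ form), then apply L'Hôpital's rule:
  lim(x→0) sin(4x)·ln(3x) = 0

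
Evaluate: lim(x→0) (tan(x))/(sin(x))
This is a 0/0 indeterminate form.

Apply L'Hôpital's rule: differentiate numerator and denominator separately.
  f(x) = tan(x)   ⇒   f'(x) = tan(x)^2 + 1
  g(x) = sin(x)   ⇒   g'(x) = cos(x)
  lim(x→0) f'(x)/g'(x) = lim(x→0) (tan(x)^2 + 1)/(cos(x))
  = 1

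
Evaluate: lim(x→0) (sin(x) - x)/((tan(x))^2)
This is a 0/0 indeterminate form.

Apply L'Hôpital's rule: differentiate numerator and denominator separately.
  f(x) = -x + sin(x)   ⇒   f'(x) = cos(x) - 1
  g(x) = tan(x)^2   ⇒   g'(x) = (2·tan(x)^2 + 2)·tan(x)
  lim(x→0) f'(x)/g'(x) = lim(x→0) (cos(x) - 1)/((2·tan(x)^2 + 2)·tan(x))
  = 0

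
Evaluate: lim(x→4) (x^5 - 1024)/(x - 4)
This is a standard limit.

Factor or rationalize the expression:
  lim(x→4) (x^5 - 1024)/(x - 4) = 1280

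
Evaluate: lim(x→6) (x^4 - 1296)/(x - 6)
This is a standard limit.

Factor or rationalize the expression:
  lim(x→6) (x^4 - 1296)/(x - 6) = 864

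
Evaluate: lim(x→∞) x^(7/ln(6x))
This is an exponential indeterminate form.

For exponential indeterminate forms, take the natural log:
  Let L = lim(x→∞) x^(7/ln(6x))
  Then ln(L) = lim(x→∞) [exponent × ln(base)]
  Evaluate using L'Hôpital or standard limits, then exponentiate.
  L = e^(7)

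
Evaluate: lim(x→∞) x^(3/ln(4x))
This is an exponential indeterminate form.

For exponential indeterminate forms, take the natural log:
  Let L = lim(x→∞) x^(3/ln(4x))
  Then ln(L) = lim(x→∞) [exponent × ln(base)]
  Evaluate using L'Hôpital or standard limits, then exponentiate.
  L = e^(3)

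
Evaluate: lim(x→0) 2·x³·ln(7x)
This is a 0·∞ indeterminate form.

Rewrite 0·∞ as a quotient (0/0 or ∞/∞ form), then apply L'Hôpital's rule:
  lim(x→0) 2·x³·ln(7x) = 0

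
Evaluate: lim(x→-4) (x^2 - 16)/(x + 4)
This is a standard limit.

Factor or rationalize the expression:
  lim(x→-4) (x^2 - 16)/(x + 4) = -8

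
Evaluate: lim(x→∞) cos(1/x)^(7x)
This is an exponential indeterminate form.

For exponential indeterminate forms, take the natural log:
  Let L = lim(x→∞) cos(1/x)^(7x)
  Then ln(L) = lim(x→∞) [exponent × ln(base)]
  Evaluate using L'Hôpital or standard limits, then exponentiate.
  L = 1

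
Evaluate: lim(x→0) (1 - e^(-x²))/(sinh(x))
This is a 0/0 indeterminate form.

Apply L'Hôpital's rule: differentiate numerator and denominator separately.
  f(x) = 1 - e^(-x^2)   ⇒   f'(x) = 2·x·e^(-x^2)
  g(x) = sinh(x)   ⇒   g'(x) = cosh(x)
  lim(x→0) f'(x)/g'(x) = lim(x→0) (2·x·e^(-x^2))/(cosh(x))
  = 0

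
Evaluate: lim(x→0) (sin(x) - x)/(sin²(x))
This is a 0/0 indeterminate form.

Apply L'Hôpital's rule: differentiate numerator and denominator separately.
  f(x) = -x + sin(x)   ⇒   f'(x) = cos(x) - 1
  g(x) = sin(x)^2   ⇒   g'(x) = 2·sin(x)·cos(x)
  lim(x→0) f'(x)/g'(x) = lim(x→0) (cos(x) - 1)/(2·sin(x)·cos(x))
  = 0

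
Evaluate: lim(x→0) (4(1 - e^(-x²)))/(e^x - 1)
This is a 0/0 indeterminate form.

Apply L'Hôpital's rule: differentiate numerator and denominator separately.
  f(x) = 4 - 4·e^(-x^2)   ⇒   f'(x) = 8·x·e^(-x^2)
  g(x) = e^(x) - 1   ⇒   g'(x) = e^(x)
  lim(x→0) f'(x)/g'(x) = lim(x→0) (8·x·e^(-x^2))/(e^(x))
  = 0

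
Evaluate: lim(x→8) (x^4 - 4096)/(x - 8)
This is a standard limit.

Factor or rationalize the expression:
  lim(x→8) (x^4 - 4096)/(x - 8) = 2048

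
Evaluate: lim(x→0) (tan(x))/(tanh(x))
This is a 0/0 indeterminate form.

Apply L'Hôpital's rule: differentiate numerator and denominator separately.
  f(x) = tan(x)   ⇒   f'(x) = tan(x)^2 + 1
  g(x) = tanh(x)   ⇒   g'(x) = 1 - tanh(x)^2
  lim(x→0) f'(x)/g'(x) = lim(x→0) (tan(x)^2 + 1)/(1 - tanh(x)^2)
  = 1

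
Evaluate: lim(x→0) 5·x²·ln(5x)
This is a 0·∞ indeterminate form.

Rewrite 0·∞ as a quotient (0/0 or ∞/∞ form), then apply L'Hôpital's rule:
  lim(x→0) 5·x²·ln(5x) = 0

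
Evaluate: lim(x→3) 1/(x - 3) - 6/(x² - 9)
This is an ∞-∞ indeterminate form.

Combine fractions or rationalize to convert ∞-∞ to 0/0 form:
  lim(x→3) 1/(x - 3) - 6/(x² - 9) = 1/6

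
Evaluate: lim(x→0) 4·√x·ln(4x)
This is a 0·∞ indeterminate form.

Rewrite 0·∞ as a quotient (0/0 or ∞/∞ form), then apply L'Hôpital's rule:
  lim(x→0) 4·√x·ln(4x) = 0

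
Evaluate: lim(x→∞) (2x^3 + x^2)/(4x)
This is an ∞/∞ indeterminate form.

Apply L'Hôpital's rule: differentiate numerator and denominator separately.
  f(x) = 2·x^3 + x^2   ⇒   f'(x) = 6·x^2 + 2·x
  g(x) = 4·x   ⇒   g'(x) = 4
  lim(x→∞) f'(x)/g'(x) = lim(x→∞) (6·x^2 + 2·x)/(4)
  = ∞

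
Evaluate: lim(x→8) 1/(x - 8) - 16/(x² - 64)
This is an ∞-∞ indeterminate form.

Combine fractions or rationalize to convert ∞-∞ to 0/0 form:
  lim(x→8) 1/(x - 8) - 16/(x² - 64) = 1/16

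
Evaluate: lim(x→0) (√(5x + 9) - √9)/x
This is a standard limit.

Factor or rationalize the expression:
  lim(x→0) (√(5x + 9) - √9)/x = 5/6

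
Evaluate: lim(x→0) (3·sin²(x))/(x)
This is a 0/0 indeterminate form.

Apply L'Hôpital's rule: differentiate numerator and denominator separately.
  f(x) = 3·sin(x)^2   ⇒   f'(x) = 6·sin(x)·cos(x)
  g(x) = x   ⇒   g'(x) = 1
  lim(x→0) f'(x)/g'(x) = lim(x→0) (6·sin(x)·cos(x))/(1)
  = 0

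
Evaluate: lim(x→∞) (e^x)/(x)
This is an ∞/∞ indeterminate form.

Apply L'Hôpital's rule: differentiate numerator and denominator separately.
  f(x) = e^(x)   ⇒   f'(x) = e^(x)
  g(x) = x   ⇒   g'(x) = 1
  lim(x→∞) f'(x)/g'(x) = lim(x→∞) (e^(x))/(1)
  = ∞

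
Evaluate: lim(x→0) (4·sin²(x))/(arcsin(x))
This is a 0/0 indeterminate form.

Apply L'Hôpital's rule: differentiate numerator and denominator separately.
  f(x) = 4·sin(x)^2   ⇒   f'(x) = 8·sin(x)·cos(x)
  g(x) = asin(x)   ⇒   g'(x) = 1/sqrt(1 - x^2)
  lim(x→0) f'(x)/g'(x) = lim(x→0) (8·sin(x)·cos(x))/(1/sqrt(1 - x^2))
  = 0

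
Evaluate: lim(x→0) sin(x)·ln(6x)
This is a 0·∞ indeterminate form.

Rewrite 0·∞ as a quotient (0/0 or ∞/∞ form), then apply L'Hôpital's rule:
  lim(x→0) sin(x)·ln(6x) = 0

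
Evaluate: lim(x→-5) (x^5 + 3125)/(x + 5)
This is a standard limit.

Factor or rationalize the expression:
  lim(x→-5) (x^5 + 3125)/(x + 5) = 3125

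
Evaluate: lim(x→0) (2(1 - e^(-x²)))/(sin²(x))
This is a 0/0 indeterminate form.

Apply L'Hôpital's rule: differentiate numerator and denominator separately.
  f(x) = 2 - 2·e^(-x^2)   ⇒   f'(x) = 4·x·e^(-x^2)
  g(x) = sin(x)^2   ⇒   g'(x) = 2·sin(x)·cos(x)
  lim(x→0) f'(x)/g'(x) = lim(x→0) (4·x·e^(-x^2))/(2·sin(x)·cos(x))
  = 2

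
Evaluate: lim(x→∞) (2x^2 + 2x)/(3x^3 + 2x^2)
This is an ∞/∞ indeterminate form.

Apply L'Hôpital's rule: differentiate numerator and denominator separately.
  f(x) = 2·x^2 + 2·x   ⇒   f'(x) = 4·x + 2
  g(x) = 3·x^3 + 2·x^2   ⇒   g'(x) = 9·x^2 + 4·x
  lim(x→∞) f'(x)/g'(x) = lim(x→∞) (4·x + 2)/(9·x^2 + 4·x)
  = 0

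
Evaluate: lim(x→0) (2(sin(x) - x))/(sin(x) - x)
This is a 0/0 indeterminate form.

Apply L'Hôpital's rule: differentiate numerator and denominator separately.
  f(x) = -2·x + 2·sin(x)   ⇒   f'(x) = 2·cos(x) - 2
  g(x) = -x + sin(x)   ⇒   g'(x) = cos(x) - 1
  lim(x→0) f'(x)/g'(x) = lim(x→0) (2·cos(x) - 2)/(cos(x) - 1)
  = 2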